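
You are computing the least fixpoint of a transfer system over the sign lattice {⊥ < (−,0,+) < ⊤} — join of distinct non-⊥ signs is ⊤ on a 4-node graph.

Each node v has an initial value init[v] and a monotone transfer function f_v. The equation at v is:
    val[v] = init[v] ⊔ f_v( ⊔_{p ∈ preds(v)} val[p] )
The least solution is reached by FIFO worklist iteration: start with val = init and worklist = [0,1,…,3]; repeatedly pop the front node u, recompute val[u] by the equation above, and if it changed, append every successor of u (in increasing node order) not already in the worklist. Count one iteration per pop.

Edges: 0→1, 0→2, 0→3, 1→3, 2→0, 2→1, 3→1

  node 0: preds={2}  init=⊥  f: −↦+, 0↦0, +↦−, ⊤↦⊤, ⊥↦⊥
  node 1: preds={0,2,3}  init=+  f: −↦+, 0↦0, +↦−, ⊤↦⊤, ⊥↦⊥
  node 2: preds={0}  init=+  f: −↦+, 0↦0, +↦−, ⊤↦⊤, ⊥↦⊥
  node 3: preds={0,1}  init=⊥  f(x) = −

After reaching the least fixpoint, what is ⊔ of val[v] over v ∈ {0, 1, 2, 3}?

⊤

Iteration log — 5 steps:
  step 1. node 0  ⊔preds=+  new=−  old=⊥  +wl: 
  step 2. node 1  ⊔preds=⊤  new=⊤  old=+  +wl: 
  step 3. node 2  ⊔preds=−  new=+  stable
  step 4. node 3  ⊔preds=⊤  new=−  old=⊥  +wl: 1
  step 5. node 1  ⊔preds=⊤  new=⊤  stable

Least fixpoint reached:
  node 0: −
  node 1: ⊤
  node 2: +
  node 3: −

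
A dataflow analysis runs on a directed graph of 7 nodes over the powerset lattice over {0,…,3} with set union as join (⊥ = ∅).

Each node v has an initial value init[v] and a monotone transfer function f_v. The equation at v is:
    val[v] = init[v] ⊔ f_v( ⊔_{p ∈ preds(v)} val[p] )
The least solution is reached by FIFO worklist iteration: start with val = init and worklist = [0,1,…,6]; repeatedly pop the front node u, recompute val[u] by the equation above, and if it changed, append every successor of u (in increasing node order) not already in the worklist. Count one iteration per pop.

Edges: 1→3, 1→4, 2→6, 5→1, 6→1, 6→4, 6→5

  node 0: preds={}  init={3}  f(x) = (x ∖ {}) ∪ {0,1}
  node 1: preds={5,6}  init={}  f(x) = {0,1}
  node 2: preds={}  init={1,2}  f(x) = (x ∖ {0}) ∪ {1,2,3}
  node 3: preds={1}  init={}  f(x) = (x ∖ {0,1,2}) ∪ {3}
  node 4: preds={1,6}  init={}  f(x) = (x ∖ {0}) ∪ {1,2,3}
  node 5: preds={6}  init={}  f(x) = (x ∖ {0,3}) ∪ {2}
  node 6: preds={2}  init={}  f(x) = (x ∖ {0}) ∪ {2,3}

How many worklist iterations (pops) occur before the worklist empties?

Trace (11 dequeues):
  [1] u=0 | in {} | out {0,1,3} | prev {3} | push {}
  [2] u=1 | in {} | out {0,1} | prev {} | push {}
  [3] u=2 | in {} | out {1,2,3} | prev {1,2} | push {}
  [4] u=3 | in {0,1} | out {3} | prev {} | push {}
  [5] u=4 | in {0,1} | out {1,2,3} | prev {} | push {}
  [6] u=5 | in {} | out {2} | prev {} | push {1}
  [7] u=6 | in {1,2,3} | out {1,2,3} | prev {} | push {4,5}
  [8] u=1 | in {1,2,3} | out {0,1} | ==
  [9] u=4 | in {0,1,2,3} | out {1,2,3} | ==
  [10] u=5 | in {1,2,3} | out {1,2} | prev {2} | push {1}
  [11] u=1 | in {1,2,3} | out {0,1} | ==

Converged values:
  [0] {0,1,3}
  [1] {0,1}
  [2] {1,2,3}
  [3] {3}
  [4] {1,2,3}
  [5] {1,2}
  [6] {1,2,3}

11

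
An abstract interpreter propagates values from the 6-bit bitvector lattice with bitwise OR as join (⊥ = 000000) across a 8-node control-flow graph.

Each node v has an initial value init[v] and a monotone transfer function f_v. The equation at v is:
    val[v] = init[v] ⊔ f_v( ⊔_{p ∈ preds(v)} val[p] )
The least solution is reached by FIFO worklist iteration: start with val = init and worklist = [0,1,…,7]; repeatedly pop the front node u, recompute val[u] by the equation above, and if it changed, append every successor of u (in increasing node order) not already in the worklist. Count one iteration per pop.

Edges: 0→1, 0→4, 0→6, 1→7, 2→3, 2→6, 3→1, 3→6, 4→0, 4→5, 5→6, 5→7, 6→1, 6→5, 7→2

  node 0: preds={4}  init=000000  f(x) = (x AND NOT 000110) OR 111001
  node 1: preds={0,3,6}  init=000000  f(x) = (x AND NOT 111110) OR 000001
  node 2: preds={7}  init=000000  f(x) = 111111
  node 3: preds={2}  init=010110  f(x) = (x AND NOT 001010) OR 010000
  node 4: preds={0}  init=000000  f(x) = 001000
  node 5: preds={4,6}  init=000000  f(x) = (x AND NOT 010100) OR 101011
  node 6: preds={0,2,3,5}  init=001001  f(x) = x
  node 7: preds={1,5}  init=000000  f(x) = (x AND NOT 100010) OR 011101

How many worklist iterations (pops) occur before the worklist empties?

Trace (12 dequeues):
  [1] u=0 | in 000000 | out 111001 | prev 000000 | push {}
  [2] u=1 | in 111111 | out 000001 | prev 000000 | push {}
  [3] u=2 | in 000000 | out 111111 | prev 000000 | push {}
  [4] u=3 | in 111111 | out 110111 | prev 010110 | push {1}
  [5] u=4 | in 111001 | out 001000 | prev 000000 | push {0}
  [6] u=5 | in 001001 | out 101011 | prev 000000 | push {}
  [7] u=6 | in 111111 | out 111111 | prev 001001 | push {5}
  [8] u=7 | in 101011 | out 011101 | prev 000000 | push {2}
  [9] u=1 | in 111111 | out 000001 | ==
  [10] u=0 | in 001000 | out 111001 | ==
  [11] u=5 | in 111111 | out 101011 | ==
  [12] u=2 | in 011101 | out 111111 | ==

Converged values:
  [0] 111001
  [1] 000001
  [2] 111111
  [3] 110111
  [4] 001000
  [5] 101011
  [6] 111111
  [7] 011101

12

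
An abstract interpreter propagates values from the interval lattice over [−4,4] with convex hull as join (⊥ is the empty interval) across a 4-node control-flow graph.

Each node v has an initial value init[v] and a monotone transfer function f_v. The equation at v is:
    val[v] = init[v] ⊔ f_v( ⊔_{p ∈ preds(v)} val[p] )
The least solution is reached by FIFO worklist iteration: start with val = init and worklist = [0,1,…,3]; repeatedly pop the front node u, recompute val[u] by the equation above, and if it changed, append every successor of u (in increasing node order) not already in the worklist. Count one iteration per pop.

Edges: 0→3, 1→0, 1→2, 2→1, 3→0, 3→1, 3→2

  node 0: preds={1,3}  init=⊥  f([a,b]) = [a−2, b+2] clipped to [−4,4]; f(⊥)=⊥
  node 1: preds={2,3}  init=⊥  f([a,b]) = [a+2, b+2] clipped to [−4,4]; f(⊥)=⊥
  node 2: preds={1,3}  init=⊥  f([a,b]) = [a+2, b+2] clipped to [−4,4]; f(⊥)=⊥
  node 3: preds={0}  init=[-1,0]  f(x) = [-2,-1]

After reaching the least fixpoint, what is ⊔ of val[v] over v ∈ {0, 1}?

[-4,4]

Worklist (10 pops):
  #1 pop 0: in=[-1,0] → [-3,2] (was ⊥); enqueue []
  #2 pop 1: in=[-1,0] → [1,2] (was ⊥); enqueue [0]
  #3 pop 2: in=[-1,2] → [1,4] (was ⊥); enqueue [1]
  #4 pop 3: in=[-3,2] → [-2,0] (was [-1,0]); enqueue [2]
  #5 pop 0: in=[-2,2] → [-4,4] (was [-3,2]); enqueue [3]
  #6 pop 1: in=[-2,4] → [0,4] (was [1,2]); enqueue [0]
  #7 pop 2: in=[-2,4] → [0,4] (was [1,4]); enqueue [1]
  #8 pop 3: in=[-4,4] → [-2,0] (no change)
  #9 pop 0: in=[-2,4] → [-4,4] (no change)
  #10 pop 1: in=[-2,4] → [0,4] (no change)

Fixpoint:
  val[0] = [-4,4]
  val[1] = [0,4]
  val[2] = [0,4]
  val[3] = [-2,0]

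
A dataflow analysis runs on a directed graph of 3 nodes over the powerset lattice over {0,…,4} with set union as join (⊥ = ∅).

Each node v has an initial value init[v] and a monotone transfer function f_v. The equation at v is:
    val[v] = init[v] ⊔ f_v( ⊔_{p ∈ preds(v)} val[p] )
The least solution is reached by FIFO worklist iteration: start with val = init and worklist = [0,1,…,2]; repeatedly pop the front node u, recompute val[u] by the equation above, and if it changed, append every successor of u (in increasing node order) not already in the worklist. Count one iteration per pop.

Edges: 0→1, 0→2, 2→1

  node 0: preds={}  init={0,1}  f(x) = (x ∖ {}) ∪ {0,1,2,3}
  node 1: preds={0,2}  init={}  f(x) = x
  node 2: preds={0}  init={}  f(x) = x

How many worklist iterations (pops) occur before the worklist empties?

4

Worklist (4 pops):
  #1 pop 0: in={} → {0,1,2,3} (was {0,1}); enqueue []
  #2 pop 1: in={0,1,2,3} → {0,1,2,3} (was {}); enqueue []
  #3 pop 2: in={0,1,2,3} → {0,1,2,3} (was {}); enqueue [1]
  #4 pop 1: in={0,1,2,3} → {0,1,2,3} (no change)

Fixpoint:
  val[0] = {0,1,2,3}
  val[1] = {0,1,2,3}
  val[2] = {0,1,2,3}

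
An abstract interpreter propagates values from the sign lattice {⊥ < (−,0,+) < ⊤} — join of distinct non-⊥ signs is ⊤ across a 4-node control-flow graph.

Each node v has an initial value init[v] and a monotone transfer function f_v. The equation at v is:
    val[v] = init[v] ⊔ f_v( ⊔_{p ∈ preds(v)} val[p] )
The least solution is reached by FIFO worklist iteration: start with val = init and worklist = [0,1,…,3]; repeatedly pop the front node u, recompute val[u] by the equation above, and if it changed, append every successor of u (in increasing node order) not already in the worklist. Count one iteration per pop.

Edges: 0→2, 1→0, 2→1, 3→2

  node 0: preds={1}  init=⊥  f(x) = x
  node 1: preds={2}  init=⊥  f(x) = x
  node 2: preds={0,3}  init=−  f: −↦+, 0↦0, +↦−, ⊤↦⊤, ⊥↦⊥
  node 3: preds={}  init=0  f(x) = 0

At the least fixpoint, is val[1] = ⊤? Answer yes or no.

Iteration log — 9 steps:
  step 1. node 0  ⊔preds=⊥  new=⊥  stable
  step 2. node 1  ⊔preds=−  new=−  old=⊥  +wl: 0
  step 3. node 2  ⊔preds=0  new=⊤  old=−  +wl: 1
  step 4. node 3  ⊔preds=⊥  new=0  stable
  step 5. node 0  ⊔preds=−  new=−  old=⊥  +wl: 2
  step 6. node 1  ⊔preds=⊤  new=⊤  old=−  +wl: 0
  step 7. node 2  ⊔preds=⊤  new=⊤  stable
  step 8. node 0  ⊔preds=⊤  new=⊤  old=−  +wl: 2
  step 9. node 2  ⊔preds=⊤  new=⊤  stable

Least fixpoint reached:
  node 0: ⊤
  node 1: ⊤
  node 2: ⊤
  node 3: 0

yes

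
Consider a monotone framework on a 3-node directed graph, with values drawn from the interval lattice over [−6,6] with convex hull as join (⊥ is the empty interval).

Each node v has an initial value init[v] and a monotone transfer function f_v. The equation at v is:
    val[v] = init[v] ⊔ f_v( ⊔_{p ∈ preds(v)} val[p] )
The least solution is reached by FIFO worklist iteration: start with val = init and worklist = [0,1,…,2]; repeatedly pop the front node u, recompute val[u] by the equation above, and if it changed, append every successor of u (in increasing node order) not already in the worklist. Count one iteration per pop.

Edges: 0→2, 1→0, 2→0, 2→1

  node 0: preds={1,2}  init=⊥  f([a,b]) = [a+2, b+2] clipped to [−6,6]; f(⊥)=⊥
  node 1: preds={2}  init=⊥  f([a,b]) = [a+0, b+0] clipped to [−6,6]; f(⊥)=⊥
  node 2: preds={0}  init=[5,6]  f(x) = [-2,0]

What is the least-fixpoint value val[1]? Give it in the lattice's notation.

Trace (7 dequeues):
  [1] u=0 | in [5,6] | out [6,6] | prev ⊥ | push {}
  [2] u=1 | in [5,6] | out [5,6] | prev ⊥ | push {0}
  [3] u=2 | in [6,6] | out [-2,6] | prev [5,6] | push {1}
  [4] u=0 | in [-2,6] | out [0,6] | prev [6,6] | push {2}
  [5] u=1 | in [-2,6] | out [-2,6] | prev [5,6] | push {0}
  [6] u=2 | in [0,6] | out [-2,6] | ==
  [7] u=0 | in [-2,6] | out [0,6] | ==

Converged values:
  [0] [0,6]
  [1] [-2,6]
  [2] [-2,6]

[-2,6]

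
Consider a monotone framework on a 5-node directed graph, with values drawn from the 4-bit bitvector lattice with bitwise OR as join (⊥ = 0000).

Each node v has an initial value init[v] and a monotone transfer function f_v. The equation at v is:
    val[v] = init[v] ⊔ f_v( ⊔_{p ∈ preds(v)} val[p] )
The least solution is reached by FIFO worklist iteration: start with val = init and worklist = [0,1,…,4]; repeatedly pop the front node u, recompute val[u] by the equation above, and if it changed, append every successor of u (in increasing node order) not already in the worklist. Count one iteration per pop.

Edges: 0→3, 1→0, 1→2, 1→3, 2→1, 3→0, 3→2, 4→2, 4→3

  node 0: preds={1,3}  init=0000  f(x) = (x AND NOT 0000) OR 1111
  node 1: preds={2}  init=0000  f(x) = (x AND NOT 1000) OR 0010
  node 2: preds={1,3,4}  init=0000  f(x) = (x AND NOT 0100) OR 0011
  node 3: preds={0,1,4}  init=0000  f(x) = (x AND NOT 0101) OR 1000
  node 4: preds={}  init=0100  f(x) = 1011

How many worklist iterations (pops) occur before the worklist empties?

11

Iteration log — 11 steps:
  step 1. node 0  ⊔preds=0000  new=1111  old=0000  +wl: 
  step 2. node 1  ⊔preds=0000  new=0010  old=0000  +wl: 0
  step 3. node 2  ⊔preds=0110  new=0011  old=0000  +wl: 1
  step 4. node 3  ⊔preds=1111  new=1010  old=0000  +wl: 2
  step 5. node 4  ⊔preds=0000  new=1111  old=0100  +wl: 3
  step 6. node 0  ⊔preds=1010  new=1111  stable
  step 7. node 1  ⊔preds=0011  new=0011  old=0010  +wl: 0
  step 8. node 2  ⊔preds=1111  new=1011  old=0011  +wl: 1
  step 9. node 3  ⊔preds=1111  new=1010  stable
  step 10. node 0  ⊔preds=1011  new=1111  stable
  step 11. node 1  ⊔preds=1011  new=0011  stable

Least fixpoint reached:
  node 0: 1111
  node 1: 0011
  node 2: 1011
  node 3: 1010
  node 4: 1111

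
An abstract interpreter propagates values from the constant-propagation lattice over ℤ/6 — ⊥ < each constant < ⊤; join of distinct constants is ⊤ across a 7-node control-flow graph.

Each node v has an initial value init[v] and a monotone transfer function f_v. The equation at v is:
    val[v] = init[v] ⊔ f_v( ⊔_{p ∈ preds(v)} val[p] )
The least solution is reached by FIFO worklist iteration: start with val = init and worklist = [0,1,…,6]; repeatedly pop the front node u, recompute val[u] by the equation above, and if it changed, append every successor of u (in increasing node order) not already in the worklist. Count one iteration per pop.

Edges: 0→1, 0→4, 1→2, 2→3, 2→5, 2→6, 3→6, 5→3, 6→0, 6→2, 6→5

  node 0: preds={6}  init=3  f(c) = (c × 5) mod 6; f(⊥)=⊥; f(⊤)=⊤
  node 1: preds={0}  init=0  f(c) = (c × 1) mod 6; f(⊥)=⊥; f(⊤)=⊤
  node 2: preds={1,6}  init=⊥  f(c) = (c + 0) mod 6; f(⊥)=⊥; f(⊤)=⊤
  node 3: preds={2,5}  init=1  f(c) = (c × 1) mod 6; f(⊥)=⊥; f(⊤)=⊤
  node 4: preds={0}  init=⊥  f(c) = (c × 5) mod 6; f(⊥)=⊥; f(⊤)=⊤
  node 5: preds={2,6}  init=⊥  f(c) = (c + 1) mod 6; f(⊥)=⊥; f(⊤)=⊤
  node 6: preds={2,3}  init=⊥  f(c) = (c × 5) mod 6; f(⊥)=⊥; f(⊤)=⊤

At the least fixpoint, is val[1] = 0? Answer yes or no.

no

Worklist (13 pops):
  #1 pop 0: in=⊥ → 3 (no change)
  #2 pop 1: in=3 → ⊤ (was 0); enqueue []
  #3 pop 2: in=⊤ → ⊤ (was ⊥); enqueue []
  #4 pop 3: in=⊤ → ⊤ (was 1); enqueue []
  #5 pop 4: in=3 → 3 (was ⊥); enqueue []
  #6 pop 5: in=⊤ → ⊤ (was ⊥); enqueue [3]
  #7 pop 6: in=⊤ → ⊤ (was ⊥); enqueue [0,2,5]
  #8 pop 3: in=⊤ → ⊤ (no change)
  #9 pop 0: in=⊤ → ⊤ (was 3); enqueue [1,4]
  #10 pop 2: in=⊤ → ⊤ (no change)
  #11 pop 5: in=⊤ → ⊤ (no change)
  #12 pop 1: in=⊤ → ⊤ (no change)
  #13 pop 4: in=⊤ → ⊤ (was 3); enqueue []

Fixpoint:
  val[0] = ⊤
  val[1] = ⊤
  val[2] = ⊤
  val[3] = ⊤
  val[4] = ⊤
  val[5] = ⊤
  val[6] = ⊤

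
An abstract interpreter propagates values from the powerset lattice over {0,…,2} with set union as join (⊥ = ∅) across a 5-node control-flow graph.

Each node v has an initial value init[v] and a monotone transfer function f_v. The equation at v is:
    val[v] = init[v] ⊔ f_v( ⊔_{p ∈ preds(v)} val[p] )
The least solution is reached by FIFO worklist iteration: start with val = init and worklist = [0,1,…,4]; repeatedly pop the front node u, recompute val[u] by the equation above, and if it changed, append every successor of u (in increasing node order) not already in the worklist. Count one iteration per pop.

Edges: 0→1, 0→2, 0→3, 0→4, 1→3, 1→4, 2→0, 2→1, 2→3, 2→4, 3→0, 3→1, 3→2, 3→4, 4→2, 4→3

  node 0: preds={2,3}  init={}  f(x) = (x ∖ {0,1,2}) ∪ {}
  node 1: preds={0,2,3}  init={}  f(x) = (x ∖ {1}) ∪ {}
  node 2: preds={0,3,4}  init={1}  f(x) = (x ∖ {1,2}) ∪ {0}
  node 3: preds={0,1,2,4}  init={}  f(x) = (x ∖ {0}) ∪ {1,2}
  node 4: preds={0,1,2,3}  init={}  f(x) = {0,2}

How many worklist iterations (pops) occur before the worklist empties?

10

Trace (10 dequeues):
  [1] u=0 | in {1} | out {} | ==
  [2] u=1 | in {1} | out {} | ==
  [3] u=2 | in {} | out {0,1} | prev {1} | push {0,1}
  [4] u=3 | in {0,1} | out {1,2} | prev {} | push {2}
  [5] u=4 | in {0,1,2} | out {0,2} | prev {} | push {3}
  [6] u=0 | in {0,1,2} | out {} | ==
  [7] u=1 | in {0,1,2} | out {0,2} | prev {} | push {4}
  [8] u=2 | in {0,1,2} | out {0,1} | ==
  [9] u=3 | in {0,1,2} | out {1,2} | ==
  [10] u=4 | in {0,1,2} | out {0,2} | ==

Converged values:
  [0] {}
  [1] {0,2}
  [2] {0,1}
  [3] {1,2}
  [4] {0,2}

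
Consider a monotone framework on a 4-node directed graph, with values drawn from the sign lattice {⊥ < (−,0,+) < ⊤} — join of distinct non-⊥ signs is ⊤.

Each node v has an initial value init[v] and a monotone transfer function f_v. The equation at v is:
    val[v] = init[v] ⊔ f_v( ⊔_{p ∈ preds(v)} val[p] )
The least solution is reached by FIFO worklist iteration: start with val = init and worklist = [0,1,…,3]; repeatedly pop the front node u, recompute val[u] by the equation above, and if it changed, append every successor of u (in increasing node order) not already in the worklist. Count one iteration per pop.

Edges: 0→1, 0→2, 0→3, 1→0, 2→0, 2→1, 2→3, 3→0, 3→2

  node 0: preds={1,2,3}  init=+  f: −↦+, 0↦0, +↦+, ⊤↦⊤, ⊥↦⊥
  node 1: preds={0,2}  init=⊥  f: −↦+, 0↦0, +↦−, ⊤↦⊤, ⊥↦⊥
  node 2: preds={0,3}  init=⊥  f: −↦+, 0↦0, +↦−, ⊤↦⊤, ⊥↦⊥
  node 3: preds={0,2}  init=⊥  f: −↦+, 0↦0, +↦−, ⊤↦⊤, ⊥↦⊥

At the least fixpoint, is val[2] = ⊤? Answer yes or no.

yes

Worklist (10 pops):
  #1 pop 0: in=⊥ → + (no change)
  #2 pop 1: in=+ → − (was ⊥); enqueue [0]
  #3 pop 2: in=+ → − (was ⊥); enqueue [1]
  #4 pop 3: in=⊤ → ⊤ (was ⊥); enqueue [2]
  #5 pop 0: in=⊤ → ⊤ (was +); enqueue [3]
  #6 pop 1: in=⊤ → ⊤ (was −); enqueue [0]
  #7 pop 2: in=⊤ → ⊤ (was −); enqueue [1]
  #8 pop 3: in=⊤ → ⊤ (no change)
  #9 pop 0: in=⊤ → ⊤ (no change)
  #10 pop 1: in=⊤ → ⊤ (no change)

Fixpoint:
  val[0] = ⊤
  val[1] = ⊤
  val[2] = ⊤
  val[3] = ⊤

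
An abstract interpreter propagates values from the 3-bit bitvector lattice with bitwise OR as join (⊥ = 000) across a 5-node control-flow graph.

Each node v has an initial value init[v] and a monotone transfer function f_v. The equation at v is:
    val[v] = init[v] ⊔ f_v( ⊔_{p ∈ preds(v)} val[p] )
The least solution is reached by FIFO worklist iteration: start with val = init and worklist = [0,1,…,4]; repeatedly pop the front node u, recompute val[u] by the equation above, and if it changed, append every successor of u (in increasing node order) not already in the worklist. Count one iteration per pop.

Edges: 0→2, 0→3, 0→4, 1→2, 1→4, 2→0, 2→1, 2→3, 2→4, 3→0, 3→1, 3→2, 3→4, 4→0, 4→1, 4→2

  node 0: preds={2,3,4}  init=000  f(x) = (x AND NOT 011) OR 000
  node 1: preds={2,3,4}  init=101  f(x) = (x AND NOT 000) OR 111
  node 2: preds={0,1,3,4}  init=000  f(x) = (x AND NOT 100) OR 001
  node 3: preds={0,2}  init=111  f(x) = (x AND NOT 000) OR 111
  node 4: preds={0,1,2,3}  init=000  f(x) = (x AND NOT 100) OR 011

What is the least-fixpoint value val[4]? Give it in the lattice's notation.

011

Worklist (8 pops):
  #1 pop 0: in=111 → 100 (was 000); enqueue []
  #2 pop 1: in=111 → 111 (was 101); enqueue []
  #3 pop 2: in=111 → 011 (was 000); enqueue [0,1]
  #4 pop 3: in=111 → 111 (no change)
  #5 pop 4: in=111 → 011 (was 000); enqueue [2]
  #6 pop 0: in=111 → 100 (no change)
  #7 pop 1: in=111 → 111 (no change)
  #8 pop 2: in=111 → 011 (no change)

Fixpoint:
  val[0] = 100
  val[1] = 111
  val[2] = 011
  val[3] = 111
  val[4] = 011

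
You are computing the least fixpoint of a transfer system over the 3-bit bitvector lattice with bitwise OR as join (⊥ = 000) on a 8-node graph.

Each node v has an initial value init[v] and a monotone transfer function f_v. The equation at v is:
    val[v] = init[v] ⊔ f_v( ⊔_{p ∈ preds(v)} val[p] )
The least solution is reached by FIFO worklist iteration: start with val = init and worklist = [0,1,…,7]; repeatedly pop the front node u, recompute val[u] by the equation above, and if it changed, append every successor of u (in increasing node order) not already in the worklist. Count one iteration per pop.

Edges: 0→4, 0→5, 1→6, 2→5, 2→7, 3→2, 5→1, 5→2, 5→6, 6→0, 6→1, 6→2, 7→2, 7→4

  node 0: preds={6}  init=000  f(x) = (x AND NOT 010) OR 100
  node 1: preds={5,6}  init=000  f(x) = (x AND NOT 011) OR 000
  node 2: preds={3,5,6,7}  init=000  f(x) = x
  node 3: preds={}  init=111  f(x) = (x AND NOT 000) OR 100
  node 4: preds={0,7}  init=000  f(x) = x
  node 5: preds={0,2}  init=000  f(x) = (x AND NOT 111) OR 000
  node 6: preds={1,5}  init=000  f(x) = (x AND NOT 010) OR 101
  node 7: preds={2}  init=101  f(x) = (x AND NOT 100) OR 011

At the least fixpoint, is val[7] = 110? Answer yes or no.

no

Trace (14 dequeues):
  [1] u=0 | in 000 | out 100 | prev 000 | push {}
  [2] u=1 | in 000 | out 000 | ==
  [3] u=2 | in 111 | out 111 | prev 000 | push {}
  [4] u=3 | in 000 | out 111 | ==
  [5] u=4 | in 101 | out 101 | prev 000 | push {}
  [6] u=5 | in 111 | out 000 | ==
  [7] u=6 | in 000 | out 101 | prev 000 | push {0,1,2}
  [8] u=7 | in 111 | out 111 | prev 101 | push {4}
  [9] u=0 | in 101 | out 101 | prev 100 | push {5}
  [10] u=1 | in 101 | out 100 | prev 000 | push {6}
  [11] u=2 | in 111 | out 111 | ==
  [12] u=4 | in 111 | out 111 | prev 101 | push {}
  [13] u=5 | in 111 | out 000 | ==
  [14] u=6 | in 100 | out 101 | ==

Converged values:
  [0] 101
  [1] 100
  [2] 111
  [3] 111
  [4] 111
  [5] 000
  [6] 101
  [7] 111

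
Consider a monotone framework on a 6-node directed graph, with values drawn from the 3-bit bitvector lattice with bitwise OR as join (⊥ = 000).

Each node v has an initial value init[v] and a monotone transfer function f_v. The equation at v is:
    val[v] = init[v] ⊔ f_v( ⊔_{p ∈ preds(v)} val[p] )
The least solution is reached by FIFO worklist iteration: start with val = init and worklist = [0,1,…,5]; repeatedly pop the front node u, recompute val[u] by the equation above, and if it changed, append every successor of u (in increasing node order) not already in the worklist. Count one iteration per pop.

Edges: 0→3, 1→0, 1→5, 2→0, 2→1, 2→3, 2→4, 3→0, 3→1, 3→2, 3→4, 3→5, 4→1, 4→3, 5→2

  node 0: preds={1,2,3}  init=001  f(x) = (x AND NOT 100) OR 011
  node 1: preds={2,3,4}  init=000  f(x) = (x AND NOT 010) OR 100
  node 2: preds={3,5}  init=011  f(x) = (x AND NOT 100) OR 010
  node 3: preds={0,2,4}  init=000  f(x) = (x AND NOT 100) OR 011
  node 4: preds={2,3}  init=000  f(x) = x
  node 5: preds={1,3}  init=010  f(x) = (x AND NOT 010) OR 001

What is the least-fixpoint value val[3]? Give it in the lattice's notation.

011

Worklist (10 pops):
  #1 pop 0: in=011 → 011 (was 001); enqueue []
  #2 pop 1: in=011 → 101 (was 000); enqueue [0]
  #3 pop 2: in=010 → 011 (no change)
  #4 pop 3: in=011 → 011 (was 000); enqueue [1,2]
  #5 pop 4: in=011 → 011 (was 000); enqueue [3]
  #6 pop 5: in=111 → 111 (was 010); enqueue []
  #7 pop 0: in=111 → 011 (no change)
  #8 pop 1: in=011 → 101 (no change)
  #9 pop 2: in=111 → 011 (no change)
  #10 pop 3: in=011 → 011 (no change)

Fixpoint:
  val[0] = 011
  val[1] = 101
  val[2] = 011
  val[3] = 011
  val[4] = 011
  val[5] = 111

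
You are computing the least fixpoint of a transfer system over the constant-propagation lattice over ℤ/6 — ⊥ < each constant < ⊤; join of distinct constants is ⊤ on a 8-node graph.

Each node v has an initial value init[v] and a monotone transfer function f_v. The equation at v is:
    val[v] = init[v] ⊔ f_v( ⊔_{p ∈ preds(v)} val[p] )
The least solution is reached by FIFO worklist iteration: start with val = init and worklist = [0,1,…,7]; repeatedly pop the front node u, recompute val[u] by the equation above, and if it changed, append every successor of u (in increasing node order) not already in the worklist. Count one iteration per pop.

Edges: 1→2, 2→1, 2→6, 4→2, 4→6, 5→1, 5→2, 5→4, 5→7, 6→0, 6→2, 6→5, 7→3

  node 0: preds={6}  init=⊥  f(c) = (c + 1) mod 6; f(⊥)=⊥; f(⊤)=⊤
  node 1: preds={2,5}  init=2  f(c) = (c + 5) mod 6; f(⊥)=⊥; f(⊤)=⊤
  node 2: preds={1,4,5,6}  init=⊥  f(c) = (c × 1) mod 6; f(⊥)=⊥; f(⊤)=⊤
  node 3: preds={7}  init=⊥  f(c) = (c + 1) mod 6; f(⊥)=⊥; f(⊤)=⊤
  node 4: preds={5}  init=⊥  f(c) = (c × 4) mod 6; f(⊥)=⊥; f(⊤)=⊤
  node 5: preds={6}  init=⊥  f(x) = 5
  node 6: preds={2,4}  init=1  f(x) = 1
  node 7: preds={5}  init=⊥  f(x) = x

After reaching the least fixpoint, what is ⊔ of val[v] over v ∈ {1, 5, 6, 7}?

⊤

Trace (14 dequeues):
  [1] u=0 | in 1 | out 2 | prev ⊥ | push {}
  [2] u=1 | in ⊥ | out 2 | ==
  [3] u=2 | in ⊤ | out ⊤ | prev ⊥ | push {1}
  [4] u=3 | in ⊥ | out ⊥ | ==
  [5] u=4 | in ⊥ | out ⊥ | ==
  [6] u=5 | in 1 | out 5 | prev ⊥ | push {2,4}
  [7] u=6 | in ⊤ | out 1 | ==
  [8] u=7 | in 5 | out 5 | prev ⊥ | push {3}
  [9] u=1 | in ⊤ | out ⊤ | prev 2 | push {}
  [10] u=2 | in ⊤ | out ⊤ | ==
  [11] u=4 | in 5 | out 2 | prev ⊥ | push {2,6}
  [12] u=3 | in 5 | out 0 | prev ⊥ | push {}
  [13] u=2 | in ⊤ | out ⊤ | ==
  [14] u=6 | in ⊤ | out 1 | ==

Converged values:
  [0] 2
  [1] ⊤
  [2] ⊤
  [3] 0
  [4] 2
  [5] 5
  [6] 1
  [7] 5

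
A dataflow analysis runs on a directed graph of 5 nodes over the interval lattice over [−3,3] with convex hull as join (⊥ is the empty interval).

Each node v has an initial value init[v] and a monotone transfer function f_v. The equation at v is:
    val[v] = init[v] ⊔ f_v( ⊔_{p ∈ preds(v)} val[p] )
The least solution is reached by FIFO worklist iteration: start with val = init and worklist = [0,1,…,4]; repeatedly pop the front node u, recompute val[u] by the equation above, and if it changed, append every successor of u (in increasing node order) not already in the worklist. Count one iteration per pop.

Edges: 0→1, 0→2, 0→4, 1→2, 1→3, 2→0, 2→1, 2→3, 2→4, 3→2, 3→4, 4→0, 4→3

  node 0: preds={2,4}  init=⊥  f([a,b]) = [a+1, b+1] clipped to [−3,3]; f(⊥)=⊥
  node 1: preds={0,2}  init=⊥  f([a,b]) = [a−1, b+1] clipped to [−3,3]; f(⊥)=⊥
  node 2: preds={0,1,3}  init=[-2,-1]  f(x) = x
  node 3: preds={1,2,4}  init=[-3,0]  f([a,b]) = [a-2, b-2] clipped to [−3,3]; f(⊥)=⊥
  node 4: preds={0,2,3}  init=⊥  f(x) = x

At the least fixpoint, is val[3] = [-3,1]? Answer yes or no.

Trace (15 dequeues):
  [1] u=0 | in [-2,-1] | out [-1,0] | prev ⊥ | push {}
  [2] u=1 | in [-2,0] | out [-3,1] | prev ⊥ | push {}
  [3] u=2 | in [-3,1] | out [-3,1] | prev [-2,-1] | push {0,1}
  [4] u=3 | in [-3,1] | out [-3,0] | ==
  [5] u=4 | in [-3,1] | out [-3,1] | prev ⊥ | push {3}
  [6] u=0 | in [-3,1] | out [-2,2] | prev [-1,0] | push {2,4}
  [7] u=1 | in [-3,2] | out [-3,3] | prev [-3,1] | push {}
  [8] u=3 | in [-3,3] | out [-3,1] | prev [-3,0] | push {}
  [9] u=2 | in [-3,3] | out [-3,3] | prev [-3,1] | push {0,1,3}
  [10] u=4 | in [-3,3] | out [-3,3] | prev [-3,1] | push {}
  [11] u=0 | in [-3,3] | out [-2,3] | prev [-2,2] | push {2,4}
  [12] u=1 | in [-3,3] | out [-3,3] | ==
  [13] u=3 | in [-3,3] | out [-3,1] | ==
  [14] u=2 | in [-3,3] | out [-3,3] | ==
  [15] u=4 | in [-3,3] | out [-3,3] | ==

Converged values:
  [0] [-2,3]
  [1] [-3,3]
  [2] [-3,3]
  [3] [-3,1]
  [4] [-3,3]

yes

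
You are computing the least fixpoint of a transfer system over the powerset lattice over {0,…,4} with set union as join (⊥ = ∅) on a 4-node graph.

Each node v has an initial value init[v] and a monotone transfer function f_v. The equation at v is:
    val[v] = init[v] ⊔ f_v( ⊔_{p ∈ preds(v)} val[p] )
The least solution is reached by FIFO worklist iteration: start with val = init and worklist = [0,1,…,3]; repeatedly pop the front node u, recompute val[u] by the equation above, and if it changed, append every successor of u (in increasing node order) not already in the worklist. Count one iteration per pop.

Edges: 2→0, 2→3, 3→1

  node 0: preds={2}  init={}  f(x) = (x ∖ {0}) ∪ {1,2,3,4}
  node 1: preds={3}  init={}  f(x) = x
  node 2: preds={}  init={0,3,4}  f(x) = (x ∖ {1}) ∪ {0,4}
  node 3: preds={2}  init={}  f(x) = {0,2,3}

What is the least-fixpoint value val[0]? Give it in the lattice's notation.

{1,2,3,4}

Iteration log — 5 steps:
  step 1. node 0  ⊔preds={0,3,4}  new={1,2,3,4}  old={}  +wl: 
  step 2. node 1  ⊔preds={}  new={}  stable
  step 3. node 2  ⊔preds={}  new={0,3,4}  stable
  step 4. node 3  ⊔preds={0,3,4}  new={0,2,3}  old={}  +wl: 1
  step 5. node 1  ⊔preds={0,2,3}  new={0,2,3}  old={}  +wl: 

Least fixpoint reached:
  node 0: {1,2,3,4}
  node 1: {0,2,3}
  node 2: {0,3,4}
  node 3: {0,2,3}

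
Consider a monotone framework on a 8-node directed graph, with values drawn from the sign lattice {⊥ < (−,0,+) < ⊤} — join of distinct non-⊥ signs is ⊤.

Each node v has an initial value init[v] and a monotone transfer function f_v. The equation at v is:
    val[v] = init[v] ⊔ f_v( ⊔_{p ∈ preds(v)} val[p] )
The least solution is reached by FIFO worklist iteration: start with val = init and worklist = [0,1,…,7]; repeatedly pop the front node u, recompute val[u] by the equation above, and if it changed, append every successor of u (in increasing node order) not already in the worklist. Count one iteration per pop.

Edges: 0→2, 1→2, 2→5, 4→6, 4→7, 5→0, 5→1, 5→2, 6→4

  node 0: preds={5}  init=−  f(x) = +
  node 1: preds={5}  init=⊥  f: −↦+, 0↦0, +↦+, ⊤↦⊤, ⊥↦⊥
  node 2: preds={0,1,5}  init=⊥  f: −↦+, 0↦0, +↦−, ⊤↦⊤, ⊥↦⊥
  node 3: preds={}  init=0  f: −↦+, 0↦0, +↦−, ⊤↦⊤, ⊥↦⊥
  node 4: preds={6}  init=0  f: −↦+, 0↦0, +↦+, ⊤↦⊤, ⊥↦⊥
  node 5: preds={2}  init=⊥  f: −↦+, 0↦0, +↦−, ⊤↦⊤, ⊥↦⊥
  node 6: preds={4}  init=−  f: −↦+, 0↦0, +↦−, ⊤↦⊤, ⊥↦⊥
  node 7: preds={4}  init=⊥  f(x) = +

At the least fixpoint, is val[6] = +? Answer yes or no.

no

Iteration log — 12 steps:
  step 1. node 0  ⊔preds=⊥  new=⊤  old=−  +wl: 
  step 2. node 1  ⊔preds=⊥  new=⊥  stable
  step 3. node 2  ⊔preds=⊤  new=⊤  old=⊥  +wl: 
  step 4. node 3  ⊔preds=⊥  new=0  stable
  step 5. node 4  ⊔preds=−  new=⊤  old=0  +wl: 
  step 6. node 5  ⊔preds=⊤  new=⊤  old=⊥  +wl: 0,1,2
  step 7. node 6  ⊔preds=⊤  new=⊤  old=−  +wl: 4
  step 8. node 7  ⊔preds=⊤  new=+  old=⊥  +wl: 
  step 9. node 0  ⊔preds=⊤  new=⊤  stable
  step 10. node 1  ⊔preds=⊤  new=⊤  old=⊥  +wl: 
  step 11. node 2  ⊔preds=⊤  new=⊤  stable
  step 12. node 4  ⊔preds=⊤  new=⊤  stable

Least fixpoint reached:
  node 0: ⊤
  node 1: ⊤
  node 2: ⊤
  node 3: 0
  node 4: ⊤
  node 5: ⊤
  node 6: ⊤
  node 7: +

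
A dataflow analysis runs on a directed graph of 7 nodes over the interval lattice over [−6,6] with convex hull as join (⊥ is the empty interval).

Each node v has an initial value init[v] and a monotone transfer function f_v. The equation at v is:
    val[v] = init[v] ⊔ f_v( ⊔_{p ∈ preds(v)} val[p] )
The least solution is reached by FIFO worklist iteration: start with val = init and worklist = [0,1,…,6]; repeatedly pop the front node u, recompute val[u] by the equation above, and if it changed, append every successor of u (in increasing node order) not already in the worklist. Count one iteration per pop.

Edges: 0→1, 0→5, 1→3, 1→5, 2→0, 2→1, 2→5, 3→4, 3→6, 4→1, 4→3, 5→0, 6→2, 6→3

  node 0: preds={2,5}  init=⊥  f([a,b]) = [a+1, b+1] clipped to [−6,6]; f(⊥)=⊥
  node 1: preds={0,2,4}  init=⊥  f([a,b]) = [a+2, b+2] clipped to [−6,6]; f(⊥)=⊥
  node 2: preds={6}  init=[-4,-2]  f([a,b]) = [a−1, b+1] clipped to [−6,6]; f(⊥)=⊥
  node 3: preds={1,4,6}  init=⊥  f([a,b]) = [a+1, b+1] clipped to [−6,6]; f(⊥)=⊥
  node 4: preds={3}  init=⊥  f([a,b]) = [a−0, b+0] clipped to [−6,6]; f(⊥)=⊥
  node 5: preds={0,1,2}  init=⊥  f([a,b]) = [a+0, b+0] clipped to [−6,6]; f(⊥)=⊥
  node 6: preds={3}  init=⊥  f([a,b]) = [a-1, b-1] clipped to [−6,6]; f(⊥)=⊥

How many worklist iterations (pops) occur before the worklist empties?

29

Trace (29 dequeues):
  [1] u=0 | in [-4,-2] | out [-3,-1] | prev ⊥ | push {}
  [2] u=1 | in [-4,-1] | out [-2,1] | prev ⊥ | push {}
  [3] u=2 | in ⊥ | out [-4,-2] | ==
  [4] u=3 | in [-2,1] | out [-1,2] | prev ⊥ | push {}
  [5] u=4 | in [-1,2] | out [-1,2] | prev ⊥ | push {1,3}
  [6] u=5 | in [-4,1] | out [-4,1] | prev ⊥ | push {0}
  [7] u=6 | in [-1,2] | out [-2,1] | prev ⊥ | push {2}
  [8] u=1 | in [-4,2] | out [-2,4] | prev [-2,1] | push {5}
  [9] u=3 | in [-2,4] | out [-1,5] | prev [-1,2] | push {4,6}
  [10] u=0 | in [-4,1] | out [-3,2] | prev [-3,-1] | push {1}
  [11] u=2 | in [-2,1] | out [-4,2] | prev [-4,-2] | push {0}
  [12] u=5 | in [-4,4] | out [-4,4] | prev [-4,1] | push {}
  [13] u=4 | in [-1,5] | out [-1,5] | prev [-1,2] | push {3}
  [14] u=6 | in [-1,5] | out [-2,4] | prev [-2,1] | push {2}
  [15] u=1 | in [-4,5] | out [-2,6] | prev [-2,4] | push {5}
  [16] u=0 | in [-4,4] | out [-3,5] | prev [-3,2] | push {1}
  [17] u=3 | in [-2,6] | out [-1,6] | prev [-1,5] | push {4,6}
  [18] u=2 | in [-2,4] | out [-4,5] | prev [-4,2] | push {0}
  [19] u=5 | in [-4,6] | out [-4,6] | prev [-4,4] | push {}
  [20] u=1 | in [-4,5] | out [-2,6] | ==
  [21] u=4 | in [-1,6] | out [-1,6] | prev [-1,5] | push {1,3}
  [22] u=6 | in [-1,6] | out [-2,5] | prev [-2,4] | push {2}
  [23] u=0 | in [-4,6] | out [-3,6] | prev [-3,5] | push {5}
  [24] u=1 | in [-4,6] | out [-2,6] | ==
  [25] u=3 | in [-2,6] | out [-1,6] | ==
  [26] u=2 | in [-2,5] | out [-4,6] | prev [-4,5] | push {0,1}
  [27] u=5 | in [-4,6] | out [-4,6] | ==
  [28] u=0 | in [-4,6] | out [-3,6] | ==
  [29] u=1 | in [-4,6] | out [-2,6] | ==

Converged values:
  [0] [-3,6]
  [1] [-2,6]
  [2] [-4,6]
  [3] [-1,6]
  [4] [-1,6]
  [5] [-4,6]
  [6] [-2,5]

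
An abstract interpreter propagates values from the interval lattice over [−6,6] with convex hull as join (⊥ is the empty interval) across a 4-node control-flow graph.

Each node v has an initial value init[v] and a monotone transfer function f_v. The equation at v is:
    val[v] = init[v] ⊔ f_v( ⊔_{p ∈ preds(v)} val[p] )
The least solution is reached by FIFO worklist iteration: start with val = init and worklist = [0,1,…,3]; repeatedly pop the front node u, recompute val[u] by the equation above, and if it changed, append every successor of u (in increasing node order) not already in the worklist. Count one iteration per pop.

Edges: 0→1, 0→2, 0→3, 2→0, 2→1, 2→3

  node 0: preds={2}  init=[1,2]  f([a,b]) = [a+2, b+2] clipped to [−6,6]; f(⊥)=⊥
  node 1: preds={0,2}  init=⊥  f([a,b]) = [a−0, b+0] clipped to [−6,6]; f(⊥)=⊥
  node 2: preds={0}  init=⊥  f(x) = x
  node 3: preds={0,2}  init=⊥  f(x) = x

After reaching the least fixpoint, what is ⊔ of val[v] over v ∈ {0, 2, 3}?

[1,6]

Trace (14 dequeues):
  [1] u=0 | in ⊥ | out [1,2] | ==
  [2] u=1 | in [1,2] | out [1,2] | prev ⊥ | push {}
  [3] u=2 | in [1,2] | out [1,2] | prev ⊥ | push {0,1}
  [4] u=3 | in [1,2] | out [1,2] | prev ⊥ | push {}
  [5] u=0 | in [1,2] | out [1,4] | prev [1,2] | push {2,3}
  [6] u=1 | in [1,4] | out [1,4] | prev [1,2] | push {}
  [7] u=2 | in [1,4] | out [1,4] | prev [1,2] | push {0,1}
  [8] u=3 | in [1,4] | out [1,4] | prev [1,2] | push {}
  [9] u=0 | in [1,4] | out [1,6] | prev [1,4] | push {2,3}
  [10] u=1 | in [1,6] | out [1,6] | prev [1,4] | push {}
  [11] u=2 | in [1,6] | out [1,6] | prev [1,4] | push {0,1}
  [12] u=3 | in [1,6] | out [1,6] | prev [1,4] | push {}
  [13] u=0 | in [1,6] | out [1,6] | ==
  [14] u=1 | in [1,6] | out [1,6] | ==

Converged values:
  [0] [1,6]
  [1] [1,6]
  [2] [1,6]
  [3] [1,6]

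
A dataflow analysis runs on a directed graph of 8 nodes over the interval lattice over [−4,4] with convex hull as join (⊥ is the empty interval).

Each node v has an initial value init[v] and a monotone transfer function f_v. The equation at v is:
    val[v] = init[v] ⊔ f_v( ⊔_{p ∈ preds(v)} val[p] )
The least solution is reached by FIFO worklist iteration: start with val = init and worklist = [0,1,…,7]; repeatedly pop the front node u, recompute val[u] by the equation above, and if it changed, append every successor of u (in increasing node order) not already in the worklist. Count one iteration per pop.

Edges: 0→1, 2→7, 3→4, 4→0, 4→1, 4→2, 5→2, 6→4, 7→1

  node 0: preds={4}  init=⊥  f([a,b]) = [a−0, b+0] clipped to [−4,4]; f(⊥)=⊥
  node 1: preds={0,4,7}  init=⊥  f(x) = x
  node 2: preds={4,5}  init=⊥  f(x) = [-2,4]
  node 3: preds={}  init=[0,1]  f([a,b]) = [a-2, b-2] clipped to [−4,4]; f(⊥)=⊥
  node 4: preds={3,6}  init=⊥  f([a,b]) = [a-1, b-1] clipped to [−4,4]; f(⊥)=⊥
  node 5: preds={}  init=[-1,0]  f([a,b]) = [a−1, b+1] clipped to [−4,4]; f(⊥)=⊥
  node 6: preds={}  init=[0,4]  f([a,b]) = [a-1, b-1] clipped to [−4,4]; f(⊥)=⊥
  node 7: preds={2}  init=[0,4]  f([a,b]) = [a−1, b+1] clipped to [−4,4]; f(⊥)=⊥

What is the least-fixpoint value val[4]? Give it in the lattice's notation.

Worklist (11 pops):
  #1 pop 0: in=⊥ → ⊥ (no change)
  #2 pop 1: in=[0,4] → [0,4] (was ⊥); enqueue []
  #3 pop 2: in=[-1,0] → [-2,4] (was ⊥); enqueue []
  #4 pop 3: in=⊥ → [0,1] (no change)
  #5 pop 4: in=[0,4] → [-1,3] (was ⊥); enqueue [0,1,2]
  #6 pop 5: in=⊥ → [-1,0] (no change)
  #7 pop 6: in=⊥ → [0,4] (no change)
  #8 pop 7: in=[-2,4] → [-3,4] (was [0,4]); enqueue []
  #9 pop 0: in=[-1,3] → [-1,3] (was ⊥); enqueue []
  #10 pop 1: in=[-3,4] → [-3,4] (was [0,4]); enqueue []
  #11 pop 2: in=[-1,3] → [-2,4] (no change)

Fixpoint:
  val[0] = [-1,3]
  val[1] = [-3,4]
  val[2] = [-2,4]
  val[3] = [0,1]
  val[4] = [-1,3]
  val[5] = [-1,0]
  val[6] = [0,4]
  val[7] = [-3,4]

[-1,3]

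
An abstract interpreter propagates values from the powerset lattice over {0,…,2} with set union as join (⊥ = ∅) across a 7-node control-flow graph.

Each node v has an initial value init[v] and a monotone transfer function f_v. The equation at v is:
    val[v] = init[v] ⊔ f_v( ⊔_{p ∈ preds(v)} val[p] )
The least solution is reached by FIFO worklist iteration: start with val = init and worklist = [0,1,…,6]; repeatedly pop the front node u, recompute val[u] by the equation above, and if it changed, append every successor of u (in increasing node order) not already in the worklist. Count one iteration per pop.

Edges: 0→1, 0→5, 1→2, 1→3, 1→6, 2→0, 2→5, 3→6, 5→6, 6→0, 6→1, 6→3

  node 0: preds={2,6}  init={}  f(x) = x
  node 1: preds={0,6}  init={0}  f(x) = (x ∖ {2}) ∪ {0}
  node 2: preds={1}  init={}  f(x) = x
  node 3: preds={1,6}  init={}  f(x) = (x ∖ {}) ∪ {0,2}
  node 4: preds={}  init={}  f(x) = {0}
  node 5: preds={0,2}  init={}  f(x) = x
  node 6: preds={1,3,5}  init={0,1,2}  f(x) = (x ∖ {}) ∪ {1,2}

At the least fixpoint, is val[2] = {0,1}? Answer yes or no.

Worklist (8 pops):
  #1 pop 0: in={0,1,2} → {0,1,2} (was {}); enqueue []
  #2 pop 1: in={0,1,2} → {0,1} (was {0}); enqueue []
  #3 pop 2: in={0,1} → {0,1} (was {}); enqueue [0]
  #4 pop 3: in={0,1,2} → {0,1,2} (was {}); enqueue []
  #5 pop 4: in={} → {0} (was {}); enqueue []
  #6 pop 5: in={0,1,2} → {0,1,2} (was {}); enqueue []
  #7 pop 6: in={0,1,2} → {0,1,2} (no change)
  #8 pop 0: in={0,1,2} → {0,1,2} (no change)

Fixpoint:
  val[0] = {0,1,2}
  val[1] = {0,1}
  val[2] = {0,1}
  val[3] = {0,1,2}
  val[4] = {0}
  val[5] = {0,1,2}
  val[6] = {0,1,2}

yes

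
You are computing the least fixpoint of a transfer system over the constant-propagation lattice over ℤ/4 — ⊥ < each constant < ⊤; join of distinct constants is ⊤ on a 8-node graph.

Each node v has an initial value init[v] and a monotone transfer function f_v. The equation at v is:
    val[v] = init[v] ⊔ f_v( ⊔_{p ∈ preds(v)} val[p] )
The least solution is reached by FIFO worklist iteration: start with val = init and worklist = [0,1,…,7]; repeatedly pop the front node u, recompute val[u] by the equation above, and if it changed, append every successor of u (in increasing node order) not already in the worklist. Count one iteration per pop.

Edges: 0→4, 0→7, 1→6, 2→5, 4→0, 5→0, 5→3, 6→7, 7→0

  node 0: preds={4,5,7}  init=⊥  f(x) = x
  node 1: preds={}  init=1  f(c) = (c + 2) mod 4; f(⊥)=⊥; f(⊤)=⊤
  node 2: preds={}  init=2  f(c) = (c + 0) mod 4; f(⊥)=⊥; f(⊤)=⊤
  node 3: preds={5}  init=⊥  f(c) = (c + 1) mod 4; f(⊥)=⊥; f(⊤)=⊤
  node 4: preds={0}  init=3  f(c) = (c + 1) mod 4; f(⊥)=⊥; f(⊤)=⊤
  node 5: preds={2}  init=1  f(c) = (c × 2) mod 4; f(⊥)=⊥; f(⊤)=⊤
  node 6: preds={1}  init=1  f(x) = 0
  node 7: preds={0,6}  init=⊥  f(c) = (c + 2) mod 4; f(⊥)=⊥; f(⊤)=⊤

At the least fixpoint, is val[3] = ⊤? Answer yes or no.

Iteration log — 10 steps:
  step 1. node 0  ⊔preds=⊤  new=⊤  old=⊥  +wl: 
  step 2. node 1  ⊔preds=⊥  new=1  stable
  step 3. node 2  ⊔preds=⊥  new=2  stable
  step 4. node 3  ⊔preds=1  new=2  old=⊥  +wl: 
  step 5. node 4  ⊔preds=⊤  new=⊤  old=3  +wl: 0
  step 6. node 5  ⊔preds=2  new=⊤  old=1  +wl: 3
  step 7. node 6  ⊔preds=1  new=⊤  old=1  +wl: 
  step 8. node 7  ⊔preds=⊤  new=⊤  old=⊥  +wl: 
  step 9. node 0  ⊔preds=⊤  new=⊤  stable
  step 10. node 3  ⊔preds=⊤  new=⊤  old=2  +wl: 

Least fixpoint reached:
  node 0: ⊤
  node 1: 1
  node 2: 2
  node 3: ⊤
  node 4: ⊤
  node 5: ⊤
  node 6: ⊤
  node 7: ⊤

yes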